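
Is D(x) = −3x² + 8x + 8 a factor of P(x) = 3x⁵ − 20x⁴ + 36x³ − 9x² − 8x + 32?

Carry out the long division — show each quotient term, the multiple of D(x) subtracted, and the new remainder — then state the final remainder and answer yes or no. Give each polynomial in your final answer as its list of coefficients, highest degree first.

Step 1: lead(3x⁵ − 20x⁴ + 36x³ − 9x² − 8x + 32) ÷ lead(D) = 3x⁵ ÷ −3x² = −x³. Subtract (−x³)·D = 3x⁵ − 8x⁴ − 8x³. Remainder: −12x⁴ + 44x³ − 9x² − 8x + 32.
Step 2: lead(−12x⁴ + 44x³ − 9x² − 8x + 32) ÷ lead(D) = −12x⁴ ÷ −3x² = 4x². Subtract (4x²)·D = −12x⁴ + 32x³ + 32x². Remainder: 12x³ − 41x² − 8x + 32.
Step 3: lead(12x³ − 41x² − 8x + 32) ÷ lead(D) = 12x³ ÷ −3x² = −4x. Subtract (−4x)·D = 12x³ − 32x² − 32x. Remainder: −9x² + 24x + 32.
Step 4: lead(−9x² + 24x + 32) ÷ lead(D) = −9x² ÷ −3x² = 3. Subtract (3)·D = −9x² + 24x + 24. Remainder: 8.

R = [8], so D(x) is not a factor of P(x). no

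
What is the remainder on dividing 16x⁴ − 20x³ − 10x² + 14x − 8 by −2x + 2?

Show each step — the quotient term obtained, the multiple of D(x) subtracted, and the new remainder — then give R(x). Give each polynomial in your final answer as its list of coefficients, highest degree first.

R = [-8]

Step 1: lead(16x⁴ − 20x³ − 10x² + 14x − 8) ÷ lead(D) = 16x⁴ ÷ −2x = −8x³. Subtract (−8x³)·D = 16x⁴ − 16x³. Remainder: −4x³ − 10x² + 14x − 8.
Step 2: lead(−4x³ − 10x² + 14x − 8) ÷ lead(D) = −4x³ ÷ −2x = 2x². Subtract (2x²)·D = −4x³ + 4x². Remainder: −14x² + 14x − 8.
Step 3: lead(−14x² + 14x − 8) ÷ lead(D) = −14x² ÷ −2x = 7x. Subtract (7x)·D = −14x² + 14x. Remainder: −8.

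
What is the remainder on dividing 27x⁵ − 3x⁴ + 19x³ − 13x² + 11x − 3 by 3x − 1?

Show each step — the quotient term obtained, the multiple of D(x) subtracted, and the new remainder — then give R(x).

R(x) = 0

Step 1: lead(27x⁵ − 3x⁴ + 19x³ − 13x² + 11x − 3) ÷ lead(D) = 27x⁵ ÷ 3x = 9x⁴. Subtract (9x⁴)·D = 27x⁵ − 9x⁴. Remainder: 6x⁴ + 19x³ − 13x² + 11x − 3.
Step 2: lead(6x⁴ + 19x³ − 13x² + 11x − 3) ÷ lead(D) = 6x⁴ ÷ 3x = 2x³. Subtract (2x³)·D = 6x⁴ − 2x³. Remainder: 21x³ − 13x² + 11x − 3.
Step 3: lead(21x³ − 13x² + 11x − 3) ÷ lead(D) = 21x³ ÷ 3x = 7x². Subtract (7x²)·D = 21x³ − 7x². Remainder: −6x² + 11x − 3.
Step 4: lead(−6x² + 11x − 3) ÷ lead(D) = −6x² ÷ 3x = −2x. Subtract (−2x)·D = −6x² + 2x. Remainder: 9x − 3.
Step 5: lead(9x − 3) ÷ lead(D) = 9x ÷ 3x = 3. Subtract (3)·D = 9x − 3. Remainder: 0.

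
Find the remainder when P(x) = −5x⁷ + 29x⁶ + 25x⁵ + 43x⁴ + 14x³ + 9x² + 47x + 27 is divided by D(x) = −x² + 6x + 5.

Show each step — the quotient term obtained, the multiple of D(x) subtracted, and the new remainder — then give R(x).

R(x) = −3x + 2

Step 1: lead(−5x⁷ + 29x⁶ + 25x⁵ + 43x⁴ + 14x³ + 9x² + 47x + 27) ÷ lead(D) = −5x⁷ ÷ −x² = 5x⁵. Subtract (5x⁵)·D = −5x⁷ + 30x⁶ + 25x⁵. Remainder: −x⁶ + 43x⁴ + 14x³ + 9x² + 47x + 27.
Step 2: lead(−x⁶ + 43x⁴ + 14x³ + 9x² + 47x + 27) ÷ lead(D) = −x⁶ ÷ −x² = x⁴. Subtract (x⁴)·D = −x⁶ + 6x⁵ + 5x⁴. Remainder: −6x⁵ + 38x⁴ + 14x³ + 9x² + 47x + 27.
Step 3: lead(−6x⁵ + 38x⁴ + 14x³ + 9x² + 47x + 27) ÷ lead(D) = −6x⁵ ÷ −x² = 6x³. Subtract (6x³)·D = −6x⁵ + 36x⁴ + 30x³. Remainder: 2x⁴ − 16x³ + 9x² + 47x + 27.
Step 4: lead(2x⁴ − 16x³ + 9x² + 47x + 27) ÷ lead(D) = 2x⁴ ÷ −x² = −2x². Subtract (−2x²)·D = 2x⁴ − 12x³ − 10x². Remainder: −4x³ + 19x² + 47x + 27.
Step 5: lead(−4x³ + 19x² + 47x + 27) ÷ lead(D) = −4x³ ÷ −x² = 4x. Subtract (4x)·D = −4x³ + 24x² + 20x. Remainder: −5x² + 27x + 27.
Step 6: lead(−5x² + 27x + 27) ÷ lead(D) = −5x² ÷ −x² = 5. Subtract (5)·D = −5x² + 30x + 25. Remainder: −3x + 2.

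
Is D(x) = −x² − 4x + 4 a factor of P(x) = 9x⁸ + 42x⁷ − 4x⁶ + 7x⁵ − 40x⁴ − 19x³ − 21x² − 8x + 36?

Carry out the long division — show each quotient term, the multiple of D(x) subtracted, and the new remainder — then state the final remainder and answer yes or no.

Step 1: lead(9x⁸ + 42x⁷ − 4x⁶ + 7x⁵ − 40x⁴ − 19x³ − 21x² − 8x + 36) ÷ lead(D) = 9x⁸ ÷ −x² = −9x⁶. Subtract (−9x⁶)·D = 9x⁸ + 36x⁷ − 36x⁶. Remainder: 6x⁷ + 32x⁶ + 7x⁵ − 40x⁴ − 19x³ − 21x² − 8x + 36.
Step 2: lead(6x⁷ + 32x⁶ + 7x⁵ − 40x⁴ − 19x³ − 21x² − 8x + 36) ÷ lead(D) = 6x⁷ ÷ −x² = −6x⁵. Subtract (−6x⁵)·D = 6x⁷ + 24x⁶ − 24x⁵. Remainder: 8x⁶ + 31x⁵ − 40x⁴ − 19x³ − 21x² − 8x + 36.
Step 3: lead(8x⁶ + 31x⁵ − 40x⁴ − 19x³ − 21x² − 8x + 36) ÷ lead(D) = 8x⁶ ÷ −x² = −8x⁴. Subtract (−8x⁴)·D = 8x⁶ + 32x⁵ − 32x⁴. Remainder: −x⁵ − 8x⁴ − 19x³ − 21x² − 8x + 36.
Step 4: lead(−x⁵ − 8x⁴ − 19x³ − 21x² − 8x + 36) ÷ lead(D) = −x⁵ ÷ −x² = x³. Subtract (x³)·D = −x⁵ − 4x⁴ + 4x³. Remainder: −4x⁴ − 23x³ − 21x² − 8x + 36.
Step 5: lead(−4x⁴ − 23x³ − 21x² − 8x + 36) ÷ lead(D) = −4x⁴ ÷ −x² = 4x². Subtract (4x²)·D = −4x⁴ − 16x³ + 16x². Remainder: −7x³ − 37x² − 8x + 36.
Step 6: lead(−7x³ − 37x² − 8x + 36) ÷ lead(D) = −7x³ ÷ −x² = 7x. Subtract (7x)·D = −7x³ − 28x² + 28x. Remainder: −9x² − 36x + 36.
Step 7: lead(−9x² − 36x + 36) ÷ lead(D) = −9x² ÷ −x² = 9. Subtract (9)·D = −9x² − 36x + 36. Remainder: 0.

R(x) = 0, so D(x) is a factor of P(x). yes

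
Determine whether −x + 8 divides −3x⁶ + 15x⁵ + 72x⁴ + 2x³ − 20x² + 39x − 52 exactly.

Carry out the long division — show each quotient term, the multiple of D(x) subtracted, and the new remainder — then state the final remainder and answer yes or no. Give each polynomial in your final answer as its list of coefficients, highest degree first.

R = [4], so D(x) is not a factor of P(x). no

Step 1: lead(−3x⁶ + 15x⁵ + 72x⁴ + 2x³ − 20x² + 39x − 52) ÷ lead(D) = −3x⁶ ÷ −x = 3x⁵. Subtract (3x⁵)·D = −3x⁶ + 24x⁵. Remainder: −9x⁵ + 72x⁴ + 2x³ − 20x² + 39x − 52.
Step 2: lead(−9x⁵ + 72x⁴ + 2x³ − 20x² + 39x − 52) ÷ lead(D) = −9x⁵ ÷ −x = 9x⁴. Subtract (9x⁴)·D = −9x⁵ + 72x⁴. Remainder: 2x³ − 20x² + 39x − 52.
Step 3: lead(2x³ − 20x² + 39x − 52) ÷ lead(D) = 2x³ ÷ −x = −2x². Subtract (−2x²)·D = 2x³ − 16x². Remainder: −4x² + 39x − 52.
Step 4: lead(−4x² + 39x − 52) ÷ lead(D) = −4x² ÷ −x = 4x. Subtract (4x)·D = −4x² + 32x. Remainder: 7x − 52.
Step 5: lead(7x − 52) ÷ lead(D) = 7x ÷ −x = −7. Subtract (−7)·D = 7x − 56. Remainder: 4.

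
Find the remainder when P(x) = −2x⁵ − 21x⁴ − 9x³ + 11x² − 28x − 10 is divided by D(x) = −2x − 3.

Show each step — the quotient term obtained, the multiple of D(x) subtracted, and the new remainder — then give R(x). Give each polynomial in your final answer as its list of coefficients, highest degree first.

R = [-4]

Step 1: lead(−2x⁵ − 21x⁴ − 9x³ + 11x² − 28x − 10) ÷ lead(D) = −2x⁵ ÷ −2x = x⁴. Subtract (x⁴)·D = −2x⁵ − 3x⁴. Remainder: −18x⁴ − 9x³ + 11x² − 28x − 10.
Step 2: lead(−18x⁴ − 9x³ + 11x² − 28x − 10) ÷ lead(D) = −18x⁴ ÷ −2x = 9x³. Subtract (9x³)·D = −18x⁴ − 27x³. Remainder: 18x³ + 11x² − 28x − 10.
Step 3: lead(18x³ + 11x² − 28x − 10) ÷ lead(D) = 18x³ ÷ −2x = −9x². Subtract (−9x²)·D = 18x³ + 27x². Remainder: −16x² − 28x − 10.
Step 4: lead(−16x² − 28x − 10) ÷ lead(D) = −16x² ÷ −2x = 8x. Subtract (8x)·D = −16x² − 24x. Remainder: −4x − 10.
Step 5: lead(−4x − 10) ÷ lead(D) = −4x ÷ −2x = 2. Subtract (2)·D = −4x − 6. Remainder: −4.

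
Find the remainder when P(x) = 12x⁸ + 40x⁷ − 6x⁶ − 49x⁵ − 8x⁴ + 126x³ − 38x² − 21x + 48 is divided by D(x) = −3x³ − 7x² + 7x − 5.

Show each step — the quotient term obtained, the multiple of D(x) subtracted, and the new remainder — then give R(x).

R(x) = 8

Step 1: lead(12x⁸ + 40x⁷ − 6x⁶ − 49x⁵ − 8x⁴ + 126x³ − 38x² − 21x + 48) ÷ lead(D) = 12x⁸ ÷ −3x³ = −4x⁵. Subtract (−4x⁵)·D = 12x⁸ + 28x⁷ − 28x⁶ + 20x⁵. Remainder: 12x⁷ + 22x⁶ − 69x⁵ − 8x⁴ + 126x³ − 38x² − 21x + 48.
Step 2: lead(12x⁷ + 22x⁶ − 69x⁵ − 8x⁴ + 126x³ − 38x² − 21x + 48) ÷ lead(D) = 12x⁷ ÷ −3x³ = −4x⁴. Subtract (−4x⁴)·D = 12x⁷ + 28x⁶ − 28x⁵ + 20x⁴. Remainder: −6x⁶ − 41x⁵ − 28x⁴ + 126x³ − 38x² − 21x + 48.
Step 3: lead(−6x⁶ − 41x⁵ − 28x⁴ + 126x³ − 38x² − 21x + 48) ÷ lead(D) = −6x⁶ ÷ −3x³ = 2x³. Subtract (2x³)·D = −6x⁶ − 14x⁵ + 14x⁴ − 10x³. Remainder: −27x⁵ − 42x⁴ + 136x³ − 38x² − 21x + 48.
Step 4: lead(−27x⁵ − 42x⁴ + 136x³ − 38x² − 21x + 48) ÷ lead(D) = −27x⁵ ÷ −3x³ = 9x². Subtract (9x²)·D = −27x⁵ − 63x⁴ + 63x³ − 45x². Remainder: 21x⁴ + 73x³ + 7x² − 21x + 48.
Step 5: lead(21x⁴ + 73x³ + 7x² − 21x + 48) ÷ lead(D) = 21x⁴ ÷ −3x³ = −7x. Subtract (−7x)·D = 21x⁴ + 49x³ − 49x² + 35x. Remainder: 24x³ + 56x² − 56x + 48.
Step 6: lead(24x³ + 56x² − 56x + 48) ÷ lead(D) = 24x³ ÷ −3x³ = −8. Subtract (−8)·D = 24x³ + 56x² − 56x + 40. Remainder: 8.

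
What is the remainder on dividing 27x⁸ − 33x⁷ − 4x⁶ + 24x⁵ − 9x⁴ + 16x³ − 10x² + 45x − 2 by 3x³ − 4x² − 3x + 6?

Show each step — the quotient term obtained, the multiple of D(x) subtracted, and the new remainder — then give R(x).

Step 1: lead(27x⁸ − 33x⁷ − 4x⁶ + 24x⁵ − 9x⁴ + 16x³ − 10x² + 45x − 2) ÷ lead(D) = 27x⁸ ÷ 3x³ = 9x⁵. Subtract (9x⁵)·D = 27x⁸ − 36x⁷ − 27x⁶ + 54x⁵. Remainder: 3x⁷ + 23x⁶ − 30x⁵ − 9x⁴ + 16x³ − 10x² + 45x − 2.
Step 2: lead(3x⁷ + 23x⁶ − 30x⁵ − 9x⁴ + 16x³ − 10x² + 45x − 2) ÷ lead(D) = 3x⁷ ÷ 3x³ = x⁴. Subtract (x⁴)·D = 3x⁷ − 4x⁶ − 3x⁵ + 6x⁴. Remainder: 27x⁶ − 27x⁵ − 15x⁴ + 16x³ − 10x² + 45x − 2.
Step 3: lead(27x⁶ − 27x⁵ − 15x⁴ + 16x³ − 10x² + 45x − 2) ÷ lead(D) = 27x⁶ ÷ 3x³ = 9x³. Subtract (9x³)·D = 27x⁶ − 36x⁵ − 27x⁴ + 54x³. Remainder: 9x⁵ + 12x⁴ − 38x³ − 10x² + 45x − 2.
Step 4: lead(9x⁵ + 12x⁴ − 38x³ − 10x² + 45x − 2) ÷ lead(D) = 9x⁵ ÷ 3x³ = 3x². Subtract (3x²)·D = 9x⁵ − 12x⁴ − 9x³ + 18x². Remainder: 24x⁴ − 29x³ − 28x² + 45x − 2.
Step 5: lead(24x⁴ − 29x³ − 28x² + 45x − 2) ÷ lead(D) = 24x⁴ ÷ 3x³ = 8x. Subtract (8x)·D = 24x⁴ − 32x³ − 24x² + 48x. Remainder: 3x³ − 4x² − 3x − 2.
Step 6: lead(3x³ − 4x² − 3x − 2) ÷ lead(D) = 3x³ ÷ 3x³ = 1. Subtract (1)·D = 3x³ − 4x² − 3x + 6. Remainder: −8.

R(x) = −8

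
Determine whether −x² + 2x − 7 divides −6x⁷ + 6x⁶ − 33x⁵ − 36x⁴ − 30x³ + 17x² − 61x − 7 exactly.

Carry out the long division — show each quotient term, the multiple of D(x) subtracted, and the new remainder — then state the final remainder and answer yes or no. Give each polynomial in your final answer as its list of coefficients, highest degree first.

R = [0], so D(x) is a factor of P(x). yes

Step 1: lead(−6x⁷ + 6x⁶ − 33x⁵ − 36x⁴ − 30x³ + 17x² − 61x − 7) ÷ lead(D) = −6x⁷ ÷ −x² = 6x⁵. Subtract (6x⁵)·D = −6x⁷ + 12x⁶ − 42x⁵. Remainder: −6x⁶ + 9x⁵ − 36x⁴ − 30x³ + 17x² − 61x − 7.
Step 2: lead(−6x⁶ + 9x⁵ − 36x⁴ − 30x³ + 17x² − 61x − 7) ÷ lead(D) = −6x⁶ ÷ −x² = 6x⁴. Subtract (6x⁴)·D = −6x⁶ + 12x⁵ − 42x⁴. Remainder: −3x⁵ + 6x⁴ − 30x³ + 17x² − 61x − 7.
Step 3: lead(−3x⁵ + 6x⁴ − 30x³ + 17x² − 61x − 7) ÷ lead(D) = −3x⁵ ÷ −x² = 3x³. Subtract (3x³)·D = −3x⁵ + 6x⁴ − 21x³. Remainder: −9x³ + 17x² − 61x − 7.
Step 4: lead(−9x³ + 17x² − 61x − 7) ÷ lead(D) = −9x³ ÷ −x² = 9x. Subtract (9x)·D = −9x³ + 18x² − 63x. Remainder: −x² + 2x − 7.
Step 5: lead(−x² + 2x − 7) ÷ lead(D) = −x² ÷ −x² = 1. Subtract (1)·D = −x² + 2x − 7. Remainder: 0.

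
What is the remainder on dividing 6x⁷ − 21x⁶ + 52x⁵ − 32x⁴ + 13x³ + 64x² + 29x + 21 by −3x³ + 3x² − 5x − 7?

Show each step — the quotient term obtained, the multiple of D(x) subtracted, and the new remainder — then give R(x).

Step 1: lead(6x⁷ − 21x⁶ + 52x⁵ − 32x⁴ + 13x³ + 64x² + 29x + 21) ÷ lead(D) = 6x⁷ ÷ −3x³ = −2x⁴. Subtract (−2x⁴)·D = 6x⁷ − 6x⁶ + 10x⁵ + 14x⁴. Remainder: −15x⁶ + 42x⁵ − 46x⁴ + 13x³ + 64x² + 29x + 21.
Step 2: lead(−15x⁶ + 42x⁵ − 46x⁴ + 13x³ + 64x² + 29x + 21) ÷ lead(D) = −15x⁶ ÷ −3x³ = 5x³. Subtract (5x³)·D = −15x⁶ + 15x⁵ − 25x⁴ − 35x³. Remainder: 27x⁵ − 21x⁴ + 48x³ + 64x² + 29x + 21.
Step 3: lead(27x⁵ − 21x⁴ + 48x³ + 64x² + 29x + 21) ÷ lead(D) = 27x⁵ ÷ −3x³ = −9x². Subtract (−9x²)·D = 27x⁵ − 27x⁴ + 45x³ + 63x². Remainder: 6x⁴ + 3x³ + x² + 29x + 21.
Step 4: lead(6x⁴ + 3x³ + x² + 29x + 21) ÷ lead(D) = 6x⁴ ÷ −3x³ = −2x. Subtract (−2x)·D = 6x⁴ − 6x³ + 10x² + 14x. Remainder: 9x³ − 9x² + 15x + 21.
Step 5: lead(9x³ − 9x² + 15x + 21) ÷ lead(D) = 9x³ ÷ −3x³ = −3. Subtract (−3)·D = 9x³ − 9x² + 15x + 21. Remainder: 0.

R(x) = 0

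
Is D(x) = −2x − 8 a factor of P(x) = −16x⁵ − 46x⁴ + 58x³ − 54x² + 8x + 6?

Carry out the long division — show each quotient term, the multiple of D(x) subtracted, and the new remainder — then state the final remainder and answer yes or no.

R(x) = 6, so D(x) is not a factor of P(x). no

Step 1: lead(−16x⁵ − 46x⁴ + 58x³ − 54x² + 8x + 6) ÷ lead(D) = −16x⁵ ÷ −2x = 8x⁴. Subtract (8x⁴)·D = −16x⁵ − 64x⁴. Remainder: 18x⁴ + 58x³ − 54x² + 8x + 6.
Step 2: lead(18x⁴ + 58x³ − 54x² + 8x + 6) ÷ lead(D) = 18x⁴ ÷ −2x = −9x³. Subtract (−9x³)·D = 18x⁴ + 72x³. Remainder: −14x³ − 54x² + 8x + 6.
Step 3: lead(−14x³ − 54x² + 8x + 6) ÷ lead(D) = −14x³ ÷ −2x = 7x². Subtract (7x²)·D = −14x³ − 56x². Remainder: 2x² + 8x + 6.
Step 4: lead(2x² + 8x + 6) ÷ lead(D) = 2x² ÷ −2x = −x. Subtract (−x)·D = 2x² + 8x. Remainder: 6.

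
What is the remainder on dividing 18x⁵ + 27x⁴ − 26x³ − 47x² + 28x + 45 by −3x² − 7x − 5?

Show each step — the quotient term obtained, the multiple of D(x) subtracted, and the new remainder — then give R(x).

Step 1: lead(18x⁵ + 27x⁴ − 26x³ − 47x² + 28x + 45) ÷ lead(D) = 18x⁵ ÷ −3x² = −6x³. Subtract (−6x³)·D = 18x⁵ + 42x⁴ + 30x³. Remainder: −15x⁴ − 56x³ − 47x² + 28x + 45.
Step 2: lead(−15x⁴ − 56x³ − 47x² + 28x + 45) ÷ lead(D) = −15x⁴ ÷ −3x² = 5x². Subtract (5x²)·D = −15x⁴ − 35x³ − 25x². Remainder: −21x³ − 22x² + 28x + 45.
Step 3: lead(−21x³ − 22x² + 28x + 45) ÷ lead(D) = −21x³ ÷ −3x² = 7x. Subtract (7x)·D = −21x³ − 49x² − 35x. Remainder: 27x² + 63x + 45.
Step 4: lead(27x² + 63x + 45) ÷ lead(D) = 27x² ÷ −3x² = −9. Subtract (−9)·D = 27x² + 63x + 45. Remainder: 0.

R(x) = 0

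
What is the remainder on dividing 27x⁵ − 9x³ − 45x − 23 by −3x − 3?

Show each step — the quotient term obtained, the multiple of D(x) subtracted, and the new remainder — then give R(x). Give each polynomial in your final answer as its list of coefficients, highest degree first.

R = [4]

Step 1: lead(27x⁵ − 9x³ − 45x − 23) ÷ lead(D) = 27x⁵ ÷ −3x = −9x⁴. Subtract (−9x⁴)·D = 27x⁵ + 27x⁴. Remainder: −27x⁴ − 9x³ − 45x − 23.
Step 2: lead(−27x⁴ − 9x³ − 45x − 23) ÷ lead(D) = −27x⁴ ÷ −3x = 9x³. Subtract (9x³)·D = −27x⁴ − 27x³. Remainder: 18x³ − 45x − 23.
Step 3: lead(18x³ − 45x − 23) ÷ lead(D) = 18x³ ÷ −3x = −6x². Subtract (−6x²)·D = 18x³ + 18x². Remainder: −18x² − 45x − 23.
Step 4: lead(−18x² − 45x − 23) ÷ lead(D) = −18x² ÷ −3x = 6x. Subtract (6x)·D = −18x² − 18x. Remainder: −27x − 23.
Step 5: lead(−27x − 23) ÷ lead(D) = −27x ÷ −3x = 9. Subtract (9)·D = −27x − 27. Remainder: 4.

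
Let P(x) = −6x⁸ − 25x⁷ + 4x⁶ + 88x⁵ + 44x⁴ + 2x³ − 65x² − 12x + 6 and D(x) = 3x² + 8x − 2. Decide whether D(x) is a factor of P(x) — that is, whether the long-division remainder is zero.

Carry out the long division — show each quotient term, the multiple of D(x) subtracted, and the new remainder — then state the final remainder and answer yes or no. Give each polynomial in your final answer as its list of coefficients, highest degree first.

Step 1: lead(−6x⁸ − 25x⁷ + 4x⁶ + 88x⁵ + 44x⁴ + 2x³ − 65x² − 12x + 6) ÷ lead(D) = −6x⁸ ÷ 3x² = −2x⁶. Subtract (−2x⁶)·D = −6x⁸ − 16x⁷ + 4x⁶. Remainder: −9x⁷ + 88x⁵ + 44x⁴ + 2x³ − 65x² − 12x + 6.
Step 2: lead(−9x⁷ + 88x⁵ + 44x⁴ + 2x³ − 65x² − 12x + 6) ÷ lead(D) = −9x⁷ ÷ 3x² = −3x⁵. Subtract (−3x⁵)·D = −9x⁷ − 24x⁶ + 6x⁵. Remainder: 24x⁶ + 82x⁵ + 44x⁴ + 2x³ − 65x² − 12x + 6.
Step 3: lead(24x⁶ + 82x⁵ + 44x⁴ + 2x³ − 65x² − 12x + 6) ÷ lead(D) = 24x⁶ ÷ 3x² = 8x⁴. Subtract (8x⁴)·D = 24x⁶ + 64x⁵ − 16x⁴. Remainder: 18x⁵ + 60x⁴ + 2x³ − 65x² − 12x + 6.
Step 4: lead(18x⁵ + 60x⁴ + 2x³ − 65x² − 12x + 6) ÷ lead(D) = 18x⁵ ÷ 3x² = 6x³. Subtract (6x³)·D = 18x⁵ + 48x⁴ − 12x³. Remainder: 12x⁴ + 14x³ − 65x² − 12x + 6.
Step 5: lead(12x⁴ + 14x³ − 65x² − 12x + 6) ÷ lead(D) = 12x⁴ ÷ 3x² = 4x². Subtract (4x²)·D = 12x⁴ + 32x³ − 8x². Remainder: −18x³ − 57x² − 12x + 6.
Step 6: lead(−18x³ − 57x² − 12x + 6) ÷ lead(D) = −18x³ ÷ 3x² = −6x. Subtract (−6x)·D = −18x³ − 48x² + 12x. Remainder: −9x² − 24x + 6.
Step 7: lead(−9x² − 24x + 6) ÷ lead(D) = −9x² ÷ 3x² = −3. Subtract (−3)·D = −9x² − 24x + 6. Remainder: 0.

R = [0], so D(x) is a factor of P(x). yes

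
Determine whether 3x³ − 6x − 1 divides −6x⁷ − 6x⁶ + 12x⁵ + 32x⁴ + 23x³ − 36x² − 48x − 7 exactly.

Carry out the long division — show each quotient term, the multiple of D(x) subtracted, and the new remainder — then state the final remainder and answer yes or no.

R(x) = 0, so D(x) is a factor of P(x). yes

Step 1: lead(−6x⁷ − 6x⁶ + 12x⁵ + 32x⁴ + 23x³ − 36x² − 48x − 7) ÷ lead(D) = −6x⁷ ÷ 3x³ = −2x⁴. Subtract (−2x⁴)·D = −6x⁷ + 12x⁵ + 2x⁴. Remainder: −6x⁶ + 30x⁴ + 23x³ − 36x² − 48x − 7.
Step 2: lead(−6x⁶ + 30x⁴ + 23x³ − 36x² − 48x − 7) ÷ lead(D) = −6x⁶ ÷ 3x³ = −2x³. Subtract (−2x³)·D = −6x⁶ + 12x⁴ + 2x³. Remainder: 18x⁴ + 21x³ − 36x² − 48x − 7.
Step 3: lead(18x⁴ + 21x³ − 36x² − 48x − 7) ÷ lead(D) = 18x⁴ ÷ 3x³ = 6x. Subtract (6x)·D = 18x⁴ − 36x² − 6x. Remainder: 21x³ − 42x − 7.
Step 4: lead(21x³ − 42x − 7) ÷ lead(D) = 21x³ ÷ 3x³ = 7. Subtract (7)·D = 21x³ − 42x − 7. Remainder: 0.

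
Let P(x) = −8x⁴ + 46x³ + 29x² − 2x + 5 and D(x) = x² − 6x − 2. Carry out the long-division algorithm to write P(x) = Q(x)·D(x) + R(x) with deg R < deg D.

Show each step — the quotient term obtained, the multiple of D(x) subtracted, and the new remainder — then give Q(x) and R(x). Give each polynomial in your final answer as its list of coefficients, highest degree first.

Step 1: lead(−8x⁴ + 46x³ + 29x² − 2x + 5) ÷ lead(D) = −8x⁴ ÷ x² = −8x². Subtract (−8x²)·D = −8x⁴ + 48x³ + 16x². Remainder: −2x³ + 13x² − 2x + 5.
Step 2: lead(−2x³ + 13x² − 2x + 5) ÷ lead(D) = −2x³ ÷ x² = −2x. Subtract (−2x)·D = −2x³ + 12x² + 4x. Remainder: x² − 6x + 5.
Step 3: lead(x² − 6x + 5) ÷ lead(D) = x² ÷ x² = 1. Subtract (1)·D = x² − 6x − 2. Remainder: 7.

Q = [-8, -2, 1]; R = [7]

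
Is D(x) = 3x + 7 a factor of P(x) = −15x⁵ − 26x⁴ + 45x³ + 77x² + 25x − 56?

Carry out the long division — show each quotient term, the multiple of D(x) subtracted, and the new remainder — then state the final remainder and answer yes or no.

Step 1: lead(−15x⁵ − 26x⁴ + 45x³ + 77x² + 25x − 56) ÷ lead(D) = −15x⁵ ÷ 3x = −5x⁴. Subtract (−5x⁴)·D = −15x⁵ − 35x⁴. Remainder: 9x⁴ + 45x³ + 77x² + 25x − 56.
Step 2: lead(9x⁴ + 45x³ + 77x² + 25x − 56) ÷ lead(D) = 9x⁴ ÷ 3x = 3x³. Subtract (3x³)·D = 9x⁴ + 21x³. Remainder: 24x³ + 77x² + 25x − 56.
Step 3: lead(24x³ + 77x² + 25x − 56) ÷ lead(D) = 24x³ ÷ 3x = 8x². Subtract (8x²)·D = 24x³ + 56x². Remainder: 21x² + 25x − 56.
Step 4: lead(21x² + 25x − 56) ÷ lead(D) = 21x² ÷ 3x = 7x. Subtract (7x)·D = 21x² + 49x. Remainder: −24x − 56.
Step 5: lead(−24x − 56) ÷ lead(D) = −24x ÷ 3x = −8. Subtract (−8)·D = −24x − 56. Remainder: 0.

R(x) = 0, so D(x) is a factor of P(x). yes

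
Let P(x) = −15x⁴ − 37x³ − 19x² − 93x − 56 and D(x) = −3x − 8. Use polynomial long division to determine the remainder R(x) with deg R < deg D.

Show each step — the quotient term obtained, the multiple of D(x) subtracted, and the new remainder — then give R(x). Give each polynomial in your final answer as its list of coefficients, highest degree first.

R = [0]

Step 1: lead(−15x⁴ − 37x³ − 19x² − 93x − 56) ÷ lead(D) = −15x⁴ ÷ −3x = 5x³. Subtract (5x³)·D = −15x⁴ − 40x³. Remainder: 3x³ − 19x² − 93x − 56.
Step 2: lead(3x³ − 19x² − 93x − 56) ÷ lead(D) = 3x³ ÷ −3x = −x². Subtract (−x²)·D = 3x³ + 8x². Remainder: −27x² − 93x − 56.
Step 3: lead(−27x² − 93x − 56) ÷ lead(D) = −27x² ÷ −3x = 9x. Subtract (9x)·D = −27x² − 72x. Remainder: −21x − 56.
Step 4: lead(−21x − 56) ÷ lead(D) = −21x ÷ −3x = 7. Subtract (7)·D = −21x − 56. Remainder: 0.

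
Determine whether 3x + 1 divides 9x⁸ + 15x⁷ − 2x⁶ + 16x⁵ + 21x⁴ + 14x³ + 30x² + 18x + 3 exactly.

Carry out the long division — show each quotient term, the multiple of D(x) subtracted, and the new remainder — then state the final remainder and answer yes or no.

Step 1: lead(9x⁸ + 15x⁷ − 2x⁶ + 16x⁵ + 21x⁴ + 14x³ + 30x² + 18x + 3) ÷ lead(D) = 9x⁸ ÷ 3x = 3x⁷. Subtract (3x⁷)·D = 9x⁸ + 3x⁷. Remainder: 12x⁷ − 2x⁶ + 16x⁵ + 21x⁴ + 14x³ + 30x² + 18x + 3.
Step 2: lead(12x⁷ − 2x⁶ + 16x⁵ + 21x⁴ + 14x³ + 30x² + 18x + 3) ÷ lead(D) = 12x⁷ ÷ 3x = 4x⁶. Subtract (4x⁶)·D = 12x⁷ + 4x⁶. Remainder: −6x⁶ + 16x⁵ + 21x⁴ + 14x³ + 30x² + 18x + 3.
Step 3: lead(−6x⁶ + 16x⁵ + 21x⁴ + 14x³ + 30x² + 18x + 3) ÷ lead(D) = −6x⁶ ÷ 3x = −2x⁵. Subtract (−2x⁵)·D = −6x⁶ − 2x⁵. Remainder: 18x⁵ + 21x⁴ + 14x³ + 30x² + 18x + 3.
Step 4: lead(18x⁵ + 21x⁴ + 14x³ + 30x² + 18x + 3) ÷ lead(D) = 18x⁵ ÷ 3x = 6x⁴. Subtract (6x⁴)·D = 18x⁵ + 6x⁴. Remainder: 15x⁴ + 14x³ + 30x² + 18x + 3.
Step 5: lead(15x⁴ + 14x³ + 30x² + 18x + 3) ÷ lead(D) = 15x⁴ ÷ 3x = 5x³. Subtract (5x³)·D = 15x⁴ + 5x³. Remainder: 9x³ + 30x² + 18x + 3.
Step 6: lead(9x³ + 30x² + 18x + 3) ÷ lead(D) = 9x³ ÷ 3x = 3x². Subtract (3x²)·D = 9x³ + 3x². Remainder: 27x² + 18x + 3.
Step 7: lead(27x² + 18x + 3) ÷ lead(D) = 27x² ÷ 3x = 9x. Subtract (9x)·D = 27x² + 9x. Remainder: 9x + 3.
Step 8: lead(9x + 3) ÷ lead(D) = 9x ÷ 3x = 3. Subtract (3)·D = 9x + 3. Remainder: 0.

R(x) = 0, so D(x) is a factor of P(x). yes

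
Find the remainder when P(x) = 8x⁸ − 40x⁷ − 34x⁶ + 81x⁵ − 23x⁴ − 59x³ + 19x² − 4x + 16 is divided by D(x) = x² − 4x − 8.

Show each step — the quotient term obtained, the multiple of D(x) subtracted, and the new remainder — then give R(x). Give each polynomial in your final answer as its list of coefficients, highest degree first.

R = [8]

Step 1: lead(8x⁸ − 40x⁷ − 34x⁶ + 81x⁵ − 23x⁴ − 59x³ + 19x² − 4x + 16) ÷ lead(D) = 8x⁸ ÷ x² = 8x⁶. Subtract (8x⁶)·D = 8x⁸ − 32x⁷ − 64x⁶. Remainder: −8x⁷ + 30x⁶ + 81x⁵ − 23x⁴ − 59x³ + 19x² − 4x + 16.
Step 2: lead(−8x⁷ + 30x⁶ + 81x⁵ − 23x⁴ − 59x³ + 19x² − 4x + 16) ÷ lead(D) = −8x⁷ ÷ x² = −8x⁵. Subtract (−8x⁵)·D = −8x⁷ + 32x⁶ + 64x⁵. Remainder: −2x⁶ + 17x⁵ − 23x⁴ − 59x³ + 19x² − 4x + 16.
Step 3: lead(−2x⁶ + 17x⁵ − 23x⁴ − 59x³ + 19x² − 4x + 16) ÷ lead(D) = −2x⁶ ÷ x² = −2x⁴. Subtract (−2x⁴)·D = −2x⁶ + 8x⁵ + 16x⁴. Remainder: 9x⁵ − 39x⁴ − 59x³ + 19x² − 4x + 16.
Step 4: lead(9x⁵ − 39x⁴ − 59x³ + 19x² − 4x + 16) ÷ lead(D) = 9x⁵ ÷ x² = 9x³. Subtract (9x³)·D = 9x⁵ − 36x⁴ − 72x³. Remainder: −3x⁴ + 13x³ + 19x² − 4x + 16.
Step 5: lead(−3x⁴ + 13x³ + 19x² − 4x + 16) ÷ lead(D) = −3x⁴ ÷ x² = −3x². Subtract (−3x²)·D = −3x⁴ + 12x³ + 24x². Remainder: x³ − 5x² − 4x + 16.
Step 6: lead(x³ − 5x² − 4x + 16) ÷ lead(D) = x³ ÷ x² = x. Subtract (x)·D = x³ − 4x² − 8x. Remainder: −x² + 4x + 16.
Step 7: lead(−x² + 4x + 16) ÷ lead(D) = −x² ÷ x² = −1. Subtract (−1)·D = −x² + 4x + 8. Remainder: 8.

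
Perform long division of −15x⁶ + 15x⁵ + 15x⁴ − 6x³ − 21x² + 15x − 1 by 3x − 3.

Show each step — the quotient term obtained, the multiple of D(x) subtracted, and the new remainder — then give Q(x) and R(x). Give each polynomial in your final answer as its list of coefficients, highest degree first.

Q = [-5, 0, 5, 3, -4, 1]; R = [2]

Step 1: lead(−15x⁶ + 15x⁵ + 15x⁴ − 6x³ − 21x² + 15x − 1) ÷ lead(D) = −15x⁶ ÷ 3x = −5x⁵. Subtract (−5x⁵)·D = −15x⁶ + 15x⁵. Remainder: 15x⁴ − 6x³ − 21x² + 15x − 1.
Step 2: lead(15x⁴ − 6x³ − 21x² + 15x − 1) ÷ lead(D) = 15x⁴ ÷ 3x = 5x³. Subtract (5x³)·D = 15x⁴ − 15x³. Remainder: 9x³ − 21x² + 15x − 1.
Step 3: lead(9x³ − 21x² + 15x − 1) ÷ lead(D) = 9x³ ÷ 3x = 3x². Subtract (3x²)·D = 9x³ − 9x². Remainder: −12x² + 15x − 1.
Step 4: lead(−12x² + 15x − 1) ÷ lead(D) = −12x² ÷ 3x = −4x. Subtract (−4x)·D = −12x² + 12x. Remainder: 3x − 1.
Step 5: lead(3x − 1) ÷ lead(D) = 3x ÷ 3x = 1. Subtract (1)·D = 3x − 3. Remainder: 2.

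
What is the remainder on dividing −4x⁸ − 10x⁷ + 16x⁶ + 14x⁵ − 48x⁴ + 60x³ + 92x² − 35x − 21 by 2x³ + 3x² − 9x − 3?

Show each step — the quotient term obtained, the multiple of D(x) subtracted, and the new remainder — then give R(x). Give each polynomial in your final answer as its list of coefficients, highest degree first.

R = [-4, 1, -3]

Step 1: lead(−4x⁸ − 10x⁷ + 16x⁶ + 14x⁵ − 48x⁴ + 60x³ + 92x² − 35x − 21) ÷ lead(D) = −4x⁸ ÷ 2x³ = −2x⁵. Subtract (−2x⁵)·D = −4x⁸ − 6x⁷ + 18x⁶ + 6x⁵. Remainder: −4x⁷ − 2x⁶ + 8x⁵ − 48x⁴ + 60x³ + 92x² − 35x − 21.
Step 2: lead(−4x⁷ − 2x⁶ + 8x⁵ − 48x⁴ + 60x³ + 92x² − 35x − 21) ÷ lead(D) = −4x⁷ ÷ 2x³ = −2x⁴. Subtract (−2x⁴)·D = −4x⁷ − 6x⁶ + 18x⁵ + 6x⁴. Remainder: 4x⁶ − 10x⁵ − 54x⁴ + 60x³ + 92x² − 35x − 21.
Step 3: lead(4x⁶ − 10x⁵ − 54x⁴ + 60x³ + 92x² − 35x − 21) ÷ lead(D) = 4x⁶ ÷ 2x³ = 2x³. Subtract (2x³)·D = 4x⁶ + 6x⁵ − 18x⁴ − 6x³. Remainder: −16x⁵ − 36x⁴ + 66x³ + 92x² − 35x − 21.
Step 4: lead(−16x⁵ − 36x⁴ + 66x³ + 92x² − 35x − 21) ÷ lead(D) = −16x⁵ ÷ 2x³ = −8x². Subtract (−8x²)·D = −16x⁵ − 24x⁴ + 72x³ + 24x². Remainder: −12x⁴ − 6x³ + 68x² − 35x − 21.
Step 5: lead(−12x⁴ − 6x³ + 68x² − 35x − 21) ÷ lead(D) = −12x⁴ ÷ 2x³ = −6x. Subtract (−6x)·D = −12x⁴ − 18x³ + 54x² + 18x. Remainder: 12x³ + 14x² − 53x − 21.
Step 6: lead(12x³ + 14x² − 53x − 21) ÷ lead(D) = 12x³ ÷ 2x³ = 6. Subtract (6)·D = 12x³ + 18x² − 54x − 18. Remainder: −4x² + x − 3.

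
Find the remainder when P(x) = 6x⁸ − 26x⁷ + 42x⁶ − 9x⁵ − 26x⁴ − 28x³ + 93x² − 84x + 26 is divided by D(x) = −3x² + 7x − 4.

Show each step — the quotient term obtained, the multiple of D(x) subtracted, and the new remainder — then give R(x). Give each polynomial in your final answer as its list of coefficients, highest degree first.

R = [-6]

Step 1: lead(6x⁸ − 26x⁷ + 42x⁶ − 9x⁵ − 26x⁴ − 28x³ + 93x² − 84x + 26) ÷ lead(D) = 6x⁸ ÷ −3x² = −2x⁶. Subtract (−2x⁶)·D = 6x⁸ − 14x⁷ + 8x⁶. Remainder: −12x⁷ + 34x⁶ − 9x⁵ − 26x⁴ − 28x³ + 93x² − 84x + 26.
Step 2: lead(−12x⁷ + 34x⁶ − 9x⁵ − 26x⁴ − 28x³ + 93x² − 84x + 26) ÷ lead(D) = −12x⁷ ÷ −3x² = 4x⁵. Subtract (4x⁵)·D = −12x⁷ + 28x⁶ − 16x⁵. Remainder: 6x⁶ + 7x⁵ − 26x⁴ − 28x³ + 93x² − 84x + 26.
Step 3: lead(6x⁶ + 7x⁵ − 26x⁴ − 28x³ + 93x² − 84x + 26) ÷ lead(D) = 6x⁶ ÷ −3x² = −2x⁴. Subtract (−2x⁴)·D = 6x⁶ − 14x⁵ + 8x⁴. Remainder: 21x⁵ − 34x⁴ − 28x³ + 93x² − 84x + 26.
Step 4: lead(21x⁵ − 34x⁴ − 28x³ + 93x² − 84x + 26) ÷ lead(D) = 21x⁵ ÷ −3x² = −7x³. Subtract (−7x³)·D = 21x⁵ − 49x⁴ + 28x³. Remainder: 15x⁴ − 56x³ + 93x² − 84x + 26.
Step 5: lead(15x⁴ − 56x³ + 93x² − 84x + 26) ÷ lead(D) = 15x⁴ ÷ −3x² = −5x². Subtract (−5x²)·D = 15x⁴ − 35x³ + 20x². Remainder: −21x³ + 73x² − 84x + 26.
Step 6: lead(−21x³ + 73x² − 84x + 26) ÷ lead(D) = −21x³ ÷ −3x² = 7x. Subtract (7x)·D = −21x³ + 49x² − 28x. Remainder: 24x² − 56x + 26.
Step 7: lead(24x² − 56x + 26) ÷ lead(D) = 24x² ÷ −3x² = −8. Subtract (−8)·D = 24x² − 56x + 32. Remainder: −6.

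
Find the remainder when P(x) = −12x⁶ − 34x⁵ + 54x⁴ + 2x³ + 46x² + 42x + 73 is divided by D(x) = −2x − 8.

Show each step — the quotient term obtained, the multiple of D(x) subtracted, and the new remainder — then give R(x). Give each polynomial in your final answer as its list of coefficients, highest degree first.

Step 1: lead(−12x⁶ − 34x⁵ + 54x⁴ + 2x³ + 46x² + 42x + 73) ÷ lead(D) = −12x⁶ ÷ −2x = 6x⁵. Subtract (6x⁵)·D = −12x⁶ − 48x⁵. Remainder: 14x⁵ + 54x⁴ + 2x³ + 46x² + 42x + 73.
Step 2: lead(14x⁵ + 54x⁴ + 2x³ + 46x² + 42x + 73) ÷ lead(D) = 14x⁵ ÷ −2x = −7x⁴. Subtract (−7x⁴)·D = 14x⁵ + 56x⁴. Remainder: −2x⁴ + 2x³ + 46x² + 42x + 73.
Step 3: lead(−2x⁴ + 2x³ + 46x² + 42x + 73) ÷ lead(D) = −2x⁴ ÷ −2x = x³. Subtract (x³)·D = −2x⁴ − 8x³. Remainder: 10x³ + 46x² + 42x + 73.
Step 4: lead(10x³ + 46x² + 42x + 73) ÷ lead(D) = 10x³ ÷ −2x = −5x². Subtract (−5x²)·D = 10x³ + 40x². Remainder: 6x² + 42x + 73.
Step 5: lead(6x² + 42x + 73) ÷ lead(D) = 6x² ÷ −2x = −3x. Subtract (−3x)·D = 6x² + 24x. Remainder: 18x + 73.
Step 6: lead(18x + 73) ÷ lead(D) = 18x ÷ −2x = −9. Subtract (−9)·D = 18x + 72. Remainder: 1.

R = [1]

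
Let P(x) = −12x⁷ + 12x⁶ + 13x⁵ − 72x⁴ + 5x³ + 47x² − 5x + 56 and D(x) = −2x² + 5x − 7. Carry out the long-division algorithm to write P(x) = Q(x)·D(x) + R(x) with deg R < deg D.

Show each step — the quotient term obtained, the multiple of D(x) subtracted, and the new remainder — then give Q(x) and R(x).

Step 1: lead(−12x⁷ + 12x⁶ + 13x⁵ − 72x⁴ + 5x³ + 47x² − 5x + 56) ÷ lead(D) = −12x⁷ ÷ −2x² = 6x⁵. Subtract (6x⁵)·D = −12x⁷ + 30x⁶ − 42x⁵. Remainder: −18x⁶ + 55x⁵ − 72x⁴ + 5x³ + 47x² − 5x + 56.
Step 2: lead(−18x⁶ + 55x⁵ − 72x⁴ + 5x³ + 47x² − 5x + 56) ÷ lead(D) = −18x⁶ ÷ −2x² = 9x⁴. Subtract (9x⁴)·D = −18x⁶ + 45x⁵ − 63x⁴. Remainder: 10x⁵ − 9x⁴ + 5x³ + 47x² − 5x + 56.
Step 3: lead(10x⁵ − 9x⁴ + 5x³ + 47x² − 5x + 56) ÷ lead(D) = 10x⁵ ÷ −2x² = −5x³. Subtract (−5x³)·D = 10x⁵ − 25x⁴ + 35x³. Remainder: 16x⁴ − 30x³ + 47x² − 5x + 56.
Step 4: lead(16x⁴ − 30x³ + 47x² − 5x + 56) ÷ lead(D) = 16x⁴ ÷ −2x² = −8x². Subtract (−8x²)·D = 16x⁴ − 40x³ + 56x². Remainder: 10x³ − 9x² − 5x + 56.
Step 5: lead(10x³ − 9x² − 5x + 56) ÷ lead(D) = 10x³ ÷ −2x² = −5x. Subtract (−5x)·D = 10x³ − 25x² + 35x. Remainder: 16x² − 40x + 56.
Step 6: lead(16x² − 40x + 56) ÷ lead(D) = 16x² ÷ −2x² = −8. Subtract (−8)·D = 16x² − 40x + 56. Remainder: 0.

Q(x) = 6x⁵ + 9x⁴ − 5x³ − 8x² − 5x − 8; R(x) = 0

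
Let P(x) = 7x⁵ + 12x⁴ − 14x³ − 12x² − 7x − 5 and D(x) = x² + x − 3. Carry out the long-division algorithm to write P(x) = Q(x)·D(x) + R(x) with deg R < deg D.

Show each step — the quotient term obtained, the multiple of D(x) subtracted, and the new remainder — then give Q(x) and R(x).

Q(x) = 7x³ + 5x² + 2x + 1; R(x) = −2x − 2

Step 1: lead(7x⁵ + 12x⁴ − 14x³ − 12x² − 7x − 5) ÷ lead(D) = 7x⁵ ÷ x² = 7x³. Subtract (7x³)·D = 7x⁵ + 7x⁴ − 21x³. Remainder: 5x⁴ + 7x³ − 12x² − 7x − 5.
Step 2: lead(5x⁴ + 7x³ − 12x² − 7x − 5) ÷ lead(D) = 5x⁴ ÷ x² = 5x². Subtract (5x²)·D = 5x⁴ + 5x³ − 15x². Remainder: 2x³ + 3x² − 7x − 5.
Step 3: lead(2x³ + 3x² − 7x − 5) ÷ lead(D) = 2x³ ÷ x² = 2x. Subtract (2x)·D = 2x³ + 2x² − 6x. Remainder: x² − x − 5.
Step 4: lead(x² − x − 5) ÷ lead(D) = x² ÷ x² = 1. Subtract (1)·D = x² + x − 3. Remainder: −2x − 2.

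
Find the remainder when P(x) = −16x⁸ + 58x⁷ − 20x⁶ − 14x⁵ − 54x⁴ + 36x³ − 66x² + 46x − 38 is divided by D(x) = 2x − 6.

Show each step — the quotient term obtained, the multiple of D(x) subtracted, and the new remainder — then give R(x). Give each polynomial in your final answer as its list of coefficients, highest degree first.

R = [-8]

Step 1: lead(−16x⁸ + 58x⁷ − 20x⁶ − 14x⁵ − 54x⁴ + 36x³ − 66x² + 46x − 38) ÷ lead(D) = −16x⁸ ÷ 2x = −8x⁷. Subtract (−8x⁷)·D = −16x⁸ + 48x⁷. Remainder: 10x⁷ − 20x⁶ − 14x⁵ − 54x⁴ + 36x³ − 66x² + 46x − 38.
Step 2: lead(10x⁷ − 20x⁶ − 14x⁵ − 54x⁴ + 36x³ − 66x² + 46x − 38) ÷ lead(D) = 10x⁷ ÷ 2x = 5x⁶. Subtract (5x⁶)·D = 10x⁷ − 30x⁶. Remainder: 10x⁶ − 14x⁵ − 54x⁴ + 36x³ − 66x² + 46x − 38.
Step 3: lead(10x⁶ − 14x⁵ − 54x⁴ + 36x³ − 66x² + 46x − 38) ÷ lead(D) = 10x⁶ ÷ 2x = 5x⁵. Subtract (5x⁵)·D = 10x⁶ − 30x⁵. Remainder: 16x⁵ − 54x⁴ + 36x³ − 66x² + 46x − 38.
Step 4: lead(16x⁵ − 54x⁴ + 36x³ − 66x² + 46x − 38) ÷ lead(D) = 16x⁵ ÷ 2x = 8x⁴. Subtract (8x⁴)·D = 16x⁵ − 48x⁴. Remainder: −6x⁴ + 36x³ − 66x² + 46x − 38.
Step 5: lead(−6x⁴ + 36x³ − 66x² + 46x − 38) ÷ lead(D) = −6x⁴ ÷ 2x = −3x³. Subtract (−3x³)·D = −6x⁴ + 18x³. Remainder: 18x³ − 66x² + 46x − 38.
Step 6: lead(18x³ − 66x² + 46x − 38) ÷ lead(D) = 18x³ ÷ 2x = 9x². Subtract (9x²)·D = 18x³ − 54x². Remainder: −12x² + 46x − 38.
Step 7: lead(−12x² + 46x − 38) ÷ lead(D) = −12x² ÷ 2x = −6x. Subtract (−6x)·D = −12x² + 36x. Remainder: 10x − 38.
Step 8: lead(10x − 38) ÷ lead(D) = 10x ÷ 2x = 5. Subtract (5)·D = 10x − 30. Remainder: −8.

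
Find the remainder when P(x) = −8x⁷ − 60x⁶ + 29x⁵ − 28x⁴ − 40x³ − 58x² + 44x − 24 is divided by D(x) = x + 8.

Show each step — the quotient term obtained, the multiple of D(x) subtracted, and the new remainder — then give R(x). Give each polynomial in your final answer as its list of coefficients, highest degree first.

Step 1: lead(−8x⁷ − 60x⁶ + 29x⁵ − 28x⁴ − 40x³ − 58x² + 44x − 24) ÷ lead(D) = −8x⁷ ÷ x = −8x⁶. Subtract (−8x⁶)·D = −8x⁷ − 64x⁶. Remainder: 4x⁶ + 29x⁵ − 28x⁴ − 40x³ − 58x² + 44x − 24.
Step 2: lead(4x⁶ + 29x⁵ − 28x⁴ − 40x³ − 58x² + 44x − 24) ÷ lead(D) = 4x⁶ ÷ x = 4x⁵. Subtract (4x⁵)·D = 4x⁶ + 32x⁵. Remainder: −3x⁵ − 28x⁴ − 40x³ − 58x² + 44x − 24.
Step 3: lead(−3x⁵ − 28x⁴ − 40x³ − 58x² + 44x − 24) ÷ lead(D) = −3x⁵ ÷ x = −3x⁴. Subtract (−3x⁴)·D = −3x⁵ − 24x⁴. Remainder: −4x⁴ − 40x³ − 58x² + 44x − 24.
Step 4: lead(−4x⁴ − 40x³ − 58x² + 44x − 24) ÷ lead(D) = −4x⁴ ÷ x = −4x³. Subtract (−4x³)·D = −4x⁴ − 32x³. Remainder: −8x³ − 58x² + 44x − 24.
Step 5: lead(−8x³ − 58x² + 44x − 24) ÷ lead(D) = −8x³ ÷ x = −8x². Subtract (−8x²)·D = −8x³ − 64x². Remainder: 6x² + 44x − 24.
Step 6: lead(6x² + 44x − 24) ÷ lead(D) = 6x² ÷ x = 6x. Subtract (6x)·D = 6x² + 48x. Remainder: −4x − 24.
Step 7: lead(−4x − 24) ÷ lead(D) = −4x ÷ x = −4. Subtract (−4)·D = −4x − 32. Remainder: 8.

R = [8]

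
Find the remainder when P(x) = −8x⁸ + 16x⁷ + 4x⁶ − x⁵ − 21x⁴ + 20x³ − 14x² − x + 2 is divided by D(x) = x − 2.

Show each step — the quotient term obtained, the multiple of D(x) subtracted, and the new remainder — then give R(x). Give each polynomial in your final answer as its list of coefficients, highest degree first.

R = [-8]

Step 1: lead(−8x⁸ + 16x⁷ + 4x⁶ − x⁵ − 21x⁴ + 20x³ − 14x² − x + 2) ÷ lead(D) = −8x⁸ ÷ x = −8x⁷. Subtract (−8x⁷)·D = −8x⁸ + 16x⁷. Remainder: 4x⁶ − x⁵ − 21x⁴ + 20x³ − 14x² − x + 2.
Step 2: lead(4x⁶ − x⁵ − 21x⁴ + 20x³ − 14x² − x + 2) ÷ lead(D) = 4x⁶ ÷ x = 4x⁵. Subtract (4x⁵)·D = 4x⁶ − 8x⁵. Remainder: 7x⁵ − 21x⁴ + 20x³ − 14x² − x + 2.
Step 3: lead(7x⁵ − 21x⁴ + 20x³ − 14x² − x + 2) ÷ lead(D) = 7x⁵ ÷ x = 7x⁴. Subtract (7x⁴)·D = 7x⁵ − 14x⁴. Remainder: −7x⁴ + 20x³ − 14x² − x + 2.
Step 4: lead(−7x⁴ + 20x³ − 14x² − x + 2) ÷ lead(D) = −7x⁴ ÷ x = −7x³. Subtract (−7x³)·D = −7x⁴ + 14x³. Remainder: 6x³ − 14x² − x + 2.
Step 5: lead(6x³ − 14x² − x + 2) ÷ lead(D) = 6x³ ÷ x = 6x². Subtract (6x²)·D = 6x³ − 12x². Remainder: −2x² − x + 2.
Step 6: lead(−2x² − x + 2) ÷ lead(D) = −2x² ÷ x = −2x. Subtract (−2x)·D = −2x² + 4x. Remainder: −5x + 2.
Step 7: lead(−5x + 2) ÷ lead(D) = −5x ÷ x = −5. Subtract (−5)·D = −5x + 10. Remainder: −8.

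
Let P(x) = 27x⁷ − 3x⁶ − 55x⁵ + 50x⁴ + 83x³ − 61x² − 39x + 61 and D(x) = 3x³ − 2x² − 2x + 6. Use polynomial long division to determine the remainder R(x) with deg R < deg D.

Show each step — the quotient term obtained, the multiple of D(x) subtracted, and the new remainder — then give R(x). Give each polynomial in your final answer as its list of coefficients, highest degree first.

Step 1: lead(27x⁷ − 3x⁶ − 55x⁵ + 50x⁴ + 83x³ − 61x² − 39x + 61) ÷ lead(D) = 27x⁷ ÷ 3x³ = 9x⁴. Subtract (9x⁴)·D = 27x⁷ − 18x⁶ − 18x⁵ + 54x⁴. Remainder: 15x⁶ − 37x⁵ − 4x⁴ + 83x³ − 61x² − 39x + 61.
Step 2: lead(15x⁶ − 37x⁵ − 4x⁴ + 83x³ − 61x² − 39x + 61) ÷ lead(D) = 15x⁶ ÷ 3x³ = 5x³. Subtract (5x³)·D = 15x⁶ − 10x⁵ − 10x⁴ + 30x³. Remainder: −27x⁵ + 6x⁴ + 53x³ − 61x² − 39x + 61.
Step 3: lead(−27x⁵ + 6x⁴ + 53x³ − 61x² − 39x + 61) ÷ lead(D) = −27x⁵ ÷ 3x³ = −9x². Subtract (−9x²)·D = −27x⁵ + 18x⁴ + 18x³ − 54x². Remainder: −12x⁴ + 35x³ − 7x² − 39x + 61.
Step 4: lead(−12x⁴ + 35x³ − 7x² − 39x + 61) ÷ lead(D) = −12x⁴ ÷ 3x³ = −4x. Subtract (−4x)·D = −12x⁴ + 8x³ + 8x² − 24x. Remainder: 27x³ − 15x² − 15x + 61.
Step 5: lead(27x³ − 15x² − 15x + 61) ÷ lead(D) = 27x³ ÷ 3x³ = 9. Subtract (9)·D = 27x³ − 18x² − 18x + 54. Remainder: 3x² + 3x + 7.

R = [3, 3, 7]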